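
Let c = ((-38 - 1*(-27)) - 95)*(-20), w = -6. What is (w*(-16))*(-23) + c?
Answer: -88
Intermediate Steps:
c = 2120 (c = ((-38 + 27) - 95)*(-20) = (-11 - 95)*(-20) = -106*(-20) = 2120)
(w*(-16))*(-23) + c = -6*(-16)*(-23) + 2120 = 96*(-23) + 2120 = -2208 + 2120 = -88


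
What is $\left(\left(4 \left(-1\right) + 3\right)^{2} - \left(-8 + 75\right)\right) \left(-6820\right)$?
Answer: $450120$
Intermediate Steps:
$\left(\left(4 \left(-1\right) + 3\right)^{2} - \left(-8 + 75\right)\right) \left(-6820\right) = \left(\left(-4 + 3\right)^{2} - 67\right) \left(-6820\right) = \left(\left(-1\right)^{2} - 67\right) \left(-6820\right) = \left(1 - 67\right) \left(-6820\right) = \left(-66\right) \left(-6820\right) = 450120$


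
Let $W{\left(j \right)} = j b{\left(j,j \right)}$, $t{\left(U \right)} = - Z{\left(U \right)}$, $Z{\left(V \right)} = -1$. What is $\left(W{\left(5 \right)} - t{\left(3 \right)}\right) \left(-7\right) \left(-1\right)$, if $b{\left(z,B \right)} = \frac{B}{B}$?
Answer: $28$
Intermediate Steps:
$b{\left(z,B \right)} = 1$
$t{\left(U \right)} = 1$ ($t{\left(U \right)} = \left(-1\right) \left(-1\right) = 1$)
$W{\left(j \right)} = j$ ($W{\left(j \right)} = j 1 = j$)
$\left(W{\left(5 \right)} - t{\left(3 \right)}\right) \left(-7\right) \left(-1\right) = \left(5 - 1\right) \left(-7\right) \left(-1\right) = 4 \left(-7\right) \left(-1\right) = \left(-28\right) \left(-1\right) = 28$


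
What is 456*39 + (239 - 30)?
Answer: 17993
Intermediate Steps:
456*39 + (239 - 30) = 17784 + 209 = 17993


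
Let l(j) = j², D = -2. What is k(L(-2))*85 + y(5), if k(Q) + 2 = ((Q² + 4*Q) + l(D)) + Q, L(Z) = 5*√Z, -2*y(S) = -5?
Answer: -8155/2 + 2125*I*√2 ≈ -4077.5 + 3005.2*I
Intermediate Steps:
y(S) = 5/2 (y(S) = -½*(-5) = 5/2)
k(Q) = 2 + Q² + 5*Q (k(Q) = -2 + (((Q² + 4*Q) + (-2)²) + Q) = -2 + (((Q² + 4*Q) + 4) + Q) = -2 + ((4 + Q² + 4*Q) + Q) = -2 + (4 + Q² + 5*Q) = 2 + Q² + 5*Q)
k(L(-2))*85 + y(5) = (2 + (5*√(-2))² + 5*(5*√(-2)))*85 + 5/2 = (2 + (5*(I*√2))² + 5*(5*(I*√2)))*85 + 5/2 = (2 + (5*I*√2)² + 5*(5*I*√2))*85 + 5/2 = (2 - 50 + 25*I*√2)*85 + 5/2 = (-48 + 25*I*√2)*85 + 5/2 = (-4080 + 2125*I*√2) + 5/2 = -8155/2 + 2125*I*√2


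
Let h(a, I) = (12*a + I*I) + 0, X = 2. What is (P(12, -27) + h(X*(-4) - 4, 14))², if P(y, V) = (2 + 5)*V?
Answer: 18769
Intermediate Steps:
P(y, V) = 7*V
h(a, I) = I² + 12*a (h(a, I) = (12*a + I²) + 0 = (I² + 12*a) + 0 = I² + 12*a)
(P(12, -27) + h(X*(-4) - 4, 14))² = (7*(-27) + (14² + 12*(2*(-4) - 4)))² = (-189 + (196 + 12*(-8 - 4)))² = (-189 + (196 + 12*(-12)))² = (-189 + (196 - 144))² = (-189 + 52)² = (-137)² = 18769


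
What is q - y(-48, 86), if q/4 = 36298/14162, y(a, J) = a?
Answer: 412484/7081 ≈ 58.252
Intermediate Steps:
q = 72596/7081 (q = 4*(36298/14162) = 4*(36298*(1/14162)) = 4*(18149/7081) = 72596/7081 ≈ 10.252)
q - y(-48, 86) = 72596/7081 - 1*(-48) = 72596/7081 + 48 = 412484/7081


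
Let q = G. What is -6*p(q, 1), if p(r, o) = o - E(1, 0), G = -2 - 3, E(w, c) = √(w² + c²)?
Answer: 0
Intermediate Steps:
E(w, c) = √(c² + w²)
G = -5
q = -5
p(r, o) = -1 + o (p(r, o) = o - √(0² + 1²) = o - √(0 + 1) = o - √1 = o - 1*1 = o - 1 = -1 + o)
-6*p(q, 1) = -6*(-1 + 1) = -6*0 = 0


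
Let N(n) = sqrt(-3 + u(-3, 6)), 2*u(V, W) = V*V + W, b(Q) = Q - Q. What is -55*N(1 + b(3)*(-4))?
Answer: -165*sqrt(2)/2 ≈ -116.67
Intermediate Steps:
b(Q) = 0
u(V, W) = W/2 + V**2/2 (u(V, W) = (V*V + W)/2 = (V**2 + W)/2 = (W + V**2)/2 = W/2 + V**2/2)
N(n) = 3*sqrt(2)/2 (N(n) = sqrt(-3 + ((1/2)*6 + (1/2)*(-3)**2)) = sqrt(-3 + (3 + (1/2)*9)) = sqrt(-3 + (3 + 9/2)) = sqrt(-3 + 15/2) = sqrt(9/2) = 3*sqrt(2)/2)
-55*N(1 + b(3)*(-4)) = -165*sqrt(2)/2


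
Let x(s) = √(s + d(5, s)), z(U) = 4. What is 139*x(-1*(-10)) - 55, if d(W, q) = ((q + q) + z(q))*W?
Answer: -55 + 139*√130 ≈ 1529.8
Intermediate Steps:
d(W, q) = W*(4 + 2*q) (d(W, q) = ((q + q) + 4)*W = (2*q + 4)*W = (4 + 2*q)*W = W*(4 + 2*q))
x(s) = √(20 + 11*s) (x(s) = √(s + 2*5*(2 + s)) = √(s + (20 + 10*s)) = √(20 + 11*s))
139*x(-1*(-10)) - 55 = 139*√(20 + 11*(-1*(-10))) - 55 = 139*√(20 + 11*10) - 55 = 139*√(20 + 110) - 55 = 139*√130 - 55 = -55 + 139*√130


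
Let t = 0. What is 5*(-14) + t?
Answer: -70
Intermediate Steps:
5*(-14) + t = 5*(-14) + 0 = -70 + 0 = -70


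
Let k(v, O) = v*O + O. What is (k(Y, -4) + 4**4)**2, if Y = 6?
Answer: 51984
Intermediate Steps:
k(v, O) = O + O*v (k(v, O) = O*v + O = O + O*v)
(k(Y, -4) + 4**4)**2 = (-4*(1 + 6) + 4**4)**2 = (-4*7 + 256)**2 = (-28 + 256)**2 = 228**2 = 51984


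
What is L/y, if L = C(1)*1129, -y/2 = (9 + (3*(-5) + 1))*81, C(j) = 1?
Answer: 1129/810 ≈ 1.3938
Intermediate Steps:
y = 810 (y = -2*(9 + (3*(-5) + 1))*81 = -2*(9 + (-15 + 1))*81 = -2*(9 - 14)*81 = -(-10)*81 = -2*(-405) = 810)
L = 1129 (L = 1*1129 = 1129)
L/y = 1129/810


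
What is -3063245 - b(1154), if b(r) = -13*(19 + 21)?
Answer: -3062725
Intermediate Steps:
b(r) = -520 (b(r) = -13*40 = -520)
-3063245 - b(1154) = -3063245 - 1*(-520) = -3063245 + 520 = -3062725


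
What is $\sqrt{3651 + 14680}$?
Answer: $\sqrt{18331} \approx 135.39$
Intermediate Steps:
$\sqrt{3651 + 14680} = \sqrt{18331}$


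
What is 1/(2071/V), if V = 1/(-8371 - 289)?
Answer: -1/17934860 ≈ -5.5757e-8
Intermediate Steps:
V = -1/8660 (V = 1/(-8660) = -1/8660 ≈ -0.00011547)
1/(2071/V) = 1/(2071/(-1/8660)) = 1/(2071*(-8660)) = 1/(-17934860) = -1/17934860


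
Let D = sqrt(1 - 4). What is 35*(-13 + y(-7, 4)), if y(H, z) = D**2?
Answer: -560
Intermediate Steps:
D = I*sqrt(3) (D = sqrt(-3) = I*sqrt(3) ≈ 1.732*I)
y(H, z) = -3 (y(H, z) = (I*sqrt(3))**2 = -3)
35*(-13 + y(-7, 4)) = 35*(-13 - 3) = 35*(-16) = -560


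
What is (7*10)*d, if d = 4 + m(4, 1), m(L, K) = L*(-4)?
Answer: -840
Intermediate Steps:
m(L, K) = -4*L
d = -12 (d = 4 - 4*4 = 4 - 16 = -12)
(7*10)*d = (7*10)*(-12) = 70*(-12) = -840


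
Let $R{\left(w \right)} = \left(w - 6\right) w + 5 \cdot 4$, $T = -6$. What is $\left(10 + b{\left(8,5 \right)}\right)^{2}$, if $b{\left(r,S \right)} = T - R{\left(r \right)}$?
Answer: $1024$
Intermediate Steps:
$R{\left(w \right)} = 20 + w \left(-6 + w\right)$ ($R{\left(w \right)} = \left(w - 6\right) w + 20 = \left(-6 + w\right) w + 20 = w \left(-6 + w\right) + 20 = 20 + w \left(-6 + w\right)$)
$b{\left(r,S \right)} = -26 - r^{2} + 6 r$ ($b{\left(r,S \right)} = -6 - \left(20 + r^{2} - 6 r\right) = -26 - r^{2} + 6 r$)
$\left(10 + b{\left(8,5 \right)}\right)^{2} = \left(10 - 42\right)^{2} = \left(-32\right)^{2} = 1024$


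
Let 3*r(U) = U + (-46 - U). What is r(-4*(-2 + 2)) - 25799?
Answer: -77443/3 ≈ -25814.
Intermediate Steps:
r(U) = -46/3 (r(U) = (U + (-46 - U))/3 = (⅓)*(-46) = -46/3)
r(-4*(-2 + 2)) - 25799 = -46/3 - 25799 = -77443/3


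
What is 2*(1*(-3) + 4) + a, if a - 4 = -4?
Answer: 2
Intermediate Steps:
a = 0 (a = 4 - 4 = 0)
2*(1*(-3) + 4) + a = 2*(1*(-3) + 4) + 0 = 2*(-3 + 4) + 0 = 2*1 + 0 = 2 + 0 = 2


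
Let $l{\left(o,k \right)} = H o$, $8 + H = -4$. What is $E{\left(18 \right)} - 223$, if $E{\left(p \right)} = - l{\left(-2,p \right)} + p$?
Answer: $-229$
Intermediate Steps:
$H = -12$ ($H = -8 - 4 = -12$)
$l{\left(o,k \right)} = - 12 o$
$E{\left(p \right)} = -24 + p$ ($E{\left(p \right)} = - \left(-12\right) \left(-2\right) + p = \left(-1\right) 24 + p = -24 + p$)
$E{\left(18 \right)} - 223 = \left(-24 + 18\right) - 223 = -6 - 223 = -229$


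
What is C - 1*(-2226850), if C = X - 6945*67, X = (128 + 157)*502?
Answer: 1904605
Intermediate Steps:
X = 143070 (X = 285*502 = 143070)
C = -322245 (C = 143070 - 6945*67 = 143070 - 465315 = -322245)
C - 1*(-2226850) = -322245 - 1*(-2226850) = -322245 + 2226850 = 1904605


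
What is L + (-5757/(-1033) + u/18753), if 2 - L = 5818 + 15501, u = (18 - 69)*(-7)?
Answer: -19659113111/922469 ≈ -21311.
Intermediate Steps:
u = 357 (u = -51*(-7) = 357)
L = -21317 (L = 2 - (5818 + 15501) = 2 - 1*21319 = 2 - 21319 = -21317)
L + (-5757/(-1033) + u/18753) = -21317 + (-5757/(-1033) + 357/18753) = -21317 + (-5757*(-1/1033) + 357*(1/18753)) = -21317 + (5757/1033 + 17/893) = -21317 + 5158562/922469 = -19659113111/922469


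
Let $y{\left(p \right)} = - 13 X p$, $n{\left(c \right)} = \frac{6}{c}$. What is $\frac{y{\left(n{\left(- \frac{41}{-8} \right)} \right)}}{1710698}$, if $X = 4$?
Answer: $- \frac{1248}{35069309} \approx -3.5587 \cdot 10^{-5}$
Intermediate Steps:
$y{\left(p \right)} = - 52 p$ ($y{\left(p \right)} = \left(-13\right) 4 p = - 52 p$)
$\frac{y{\left(n{\left(- \frac{41}{-8} \right)} \right)}}{1710698} = \frac{\left(-52\right) \frac{6}{\left(-41\right) \frac{1}{-8}}}{1710698} = - 52 \frac{6}{\left(-41\right) \left(- \frac{1}{8}\right)} \frac{1}{1710698} = - 52 \frac{6}{\frac{41}{8}} \cdot \frac{1}{1710698} = - 52 \cdot 6 \cdot \frac{8}{41} \cdot \frac{1}{1710698} = \left(-52\right) \frac{48}{41} \cdot \frac{1}{1710698} = \left(- \frac{2496}{41}\right) \frac{1}{1710698} = - \frac{1248}{35069309}$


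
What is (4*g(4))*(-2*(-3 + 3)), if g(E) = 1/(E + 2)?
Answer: 0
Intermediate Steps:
g(E) = 1/(2 + E)
(4*g(4))*(-2*(-3 + 3)) = (4/(2 + 4))*(-2*(-3 + 3)) = (4/6)*(-2*0) = (4*(1/6))*0 = (2/3)*0 = 0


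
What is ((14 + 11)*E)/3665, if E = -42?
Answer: -210/733 ≈ -0.28649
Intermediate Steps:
((14 + 11)*E)/3665 = ((14 + 11)*(-42))/3665 = (25*(-42))*(1/3665) = -1050*1/3665 = -210/733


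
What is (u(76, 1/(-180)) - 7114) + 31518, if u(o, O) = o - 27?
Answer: 24453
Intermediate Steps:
u(o, O) = -27 + o
(u(76, 1/(-180)) - 7114) + 31518 = ((-27 + 76) - 7114) + 31518 = (49 - 7114) + 31518 = -7065 + 31518 = 24453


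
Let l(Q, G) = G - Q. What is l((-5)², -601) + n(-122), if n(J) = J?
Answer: -748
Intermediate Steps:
l((-5)², -601) + n(-122) = (-601 - 1*(-5)²) - 122 = (-601 - 1*25) - 122 = (-601 - 25) - 122 = -626 - 122 = -748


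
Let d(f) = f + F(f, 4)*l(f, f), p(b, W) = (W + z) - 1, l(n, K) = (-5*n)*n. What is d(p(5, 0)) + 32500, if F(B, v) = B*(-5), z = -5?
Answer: 27094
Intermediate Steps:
l(n, K) = -5*n²
F(B, v) = -5*B
p(b, W) = -6 + W (p(b, W) = (W - 5) - 1 = (-5 + W) - 1 = -6 + W)
d(f) = f + 25*f³ (d(f) = f + (-5*f)*(-5*f²) = f + 25*f³)
d(p(5, 0)) + 32500 = ((-6 + 0) + 25*(-6 + 0)³) + 32500 = (-6 + 25*(-6)³) + 32500 = (-6 + 25*(-216)) + 32500 = (-6 - 5400) + 32500 = -5406 + 32500 = 27094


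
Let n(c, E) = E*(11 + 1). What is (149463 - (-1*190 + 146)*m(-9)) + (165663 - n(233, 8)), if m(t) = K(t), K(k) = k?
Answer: 314634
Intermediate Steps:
m(t) = t
n(c, E) = 12*E (n(c, E) = E*12 = 12*E)
(149463 - (-1*190 + 146)*m(-9)) + (165663 - n(233, 8)) = (149463 - (-1*190 + 146)*(-9)) + (165663 - 12*8) = (149463 - (-190 + 146)*(-9)) + (165663 - 1*96) = (149463 - (-44)*(-9)) + (165663 - 96) = (149463 - 1*396) + 165567 = (149463 - 396) + 165567 = 149067 + 165567 = 314634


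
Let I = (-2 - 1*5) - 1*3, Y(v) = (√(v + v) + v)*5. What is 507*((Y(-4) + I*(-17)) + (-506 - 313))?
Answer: -339183 + 5070*I*√2 ≈ -3.3918e+5 + 7170.1*I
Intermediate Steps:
Y(v) = 5*v + 5*√2*√v (Y(v) = (√(2*v) + v)*5 = (√2*√v + v)*5 = (v + √2*√v)*5 = 5*v + 5*√2*√v)
I = -10 (I = (-2 - 5) - 3 = -7 - 3 = -10)
507*((Y(-4) + I*(-17)) + (-506 - 313)) = 507*(((5*(-4) + 5*√2*√(-4)) - 10*(-17)) + (-506 - 313)) = 507*(((-20 + 5*√2*(2*I)) + 170) - 819) = 507*(((-20 + 10*I*√2) + 170) - 819) = 507*((150 + 10*I*√2) - 819) = 507*(-669 + 10*I*√2) = -339183 + 5070*I*√2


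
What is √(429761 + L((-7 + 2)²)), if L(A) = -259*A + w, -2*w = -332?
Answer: 2*√105863 ≈ 650.73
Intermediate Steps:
w = 166 (w = -½*(-332) = 166)
L(A) = 166 - 259*A (L(A) = -259*A + 166 = 166 - 259*A)
√(429761 + L((-7 + 2)²)) = √(429761 + (166 - 259*(-7 + 2)²)) = √(429761 + (166 - 259*(-5)²)) = √(429761 + (166 - 259*25)) = √(429761 + (166 - 6475)) = √(429761 - 6309) = √423452 = 2*√105863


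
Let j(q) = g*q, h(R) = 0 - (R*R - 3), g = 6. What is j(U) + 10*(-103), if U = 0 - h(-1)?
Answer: -1042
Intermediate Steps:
h(R) = 3 - R² (h(R) = 0 - (R² - 3) = 0 - (-3 + R²) = 0 + (3 - R²) = 3 - R²)
U = -2 (U = 0 - (3 - 1*(-1)²) = 0 - (3 - 1*1) = 0 - (3 - 1) = 0 - 1*2 = 0 - 2 = -2)
j(q) = 6*q
j(U) + 10*(-103) = 6*(-2) + 10*(-103) = -12 - 1030 = -1042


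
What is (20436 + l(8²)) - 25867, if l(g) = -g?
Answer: -5495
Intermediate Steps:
(20436 + l(8²)) - 25867 = (20436 - 1*8²) - 25867 = (20436 - 1*64) - 25867 = (20436 - 64) - 25867 = 20372 - 25867 = -5495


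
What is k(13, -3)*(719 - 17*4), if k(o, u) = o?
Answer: 8463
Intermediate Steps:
k(13, -3)*(719 - 17*4) = 13*(719 - 17*4) = 13*(719 - 68) = 13*651 = 8463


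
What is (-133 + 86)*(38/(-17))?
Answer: 1786/17 ≈ 105.06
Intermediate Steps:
(-133 + 86)*(38/(-17)) = -1786*(-1)/17 = -47*(-38/17) = 1786/17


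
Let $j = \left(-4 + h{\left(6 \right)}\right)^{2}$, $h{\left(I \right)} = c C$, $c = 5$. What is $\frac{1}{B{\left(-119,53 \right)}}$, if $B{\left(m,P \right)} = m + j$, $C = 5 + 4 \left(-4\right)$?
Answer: $\frac{1}{3362} \approx 0.00029744$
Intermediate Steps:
$C = -11$ ($C = 5 - 16 = -11$)
$h{\left(I \right)} = -55$ ($h{\left(I \right)} = 5 \left(-11\right) = -55$)
$j = 3481$ ($j = \left(-4 - 55\right)^{2} = \left(-59\right)^{2} = 3481$)
$B{\left(m,P \right)} = 3481 + m$ ($B{\left(m,P \right)} = m + 3481 = 3481 + m$)
$\frac{1}{B{\left(-119,53 \right)}} = \frac{1}{3481 - 119} = \frac{1}{3362}$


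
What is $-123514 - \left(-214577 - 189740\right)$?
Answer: $280803$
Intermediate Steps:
$-123514 - \left(-214577 - 189740\right) = -123514 - -404317 = -123514 + 404317 = 280803$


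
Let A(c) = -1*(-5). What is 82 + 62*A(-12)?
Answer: 392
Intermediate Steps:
A(c) = 5
82 + 62*A(-12) = 82 + 62*5 = 82 + 310 = 392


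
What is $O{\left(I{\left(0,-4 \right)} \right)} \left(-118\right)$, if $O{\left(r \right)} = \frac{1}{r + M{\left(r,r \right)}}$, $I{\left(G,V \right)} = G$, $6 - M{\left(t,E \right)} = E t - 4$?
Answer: $- \frac{59}{5} \approx -11.8$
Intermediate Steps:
$M{\left(t,E \right)} = 10 - E t$ ($M{\left(t,E \right)} = 6 - \left(E t - 4\right) = 6 - \left(-4 + E t\right) = 10 - E t$)
$O{\left(r \right)} = \frac{1}{10 + r - r^{2}}$ ($O{\left(r \right)} = \frac{1}{r - \left(-10 + r r\right)} = \frac{1}{r - \left(-10 + r^{2}\right)} = \frac{1}{10 + r - r^{2}}$)
$O{\left(I{\left(0,-4 \right)} \right)} \left(-118\right) = \frac{1}{10 + 0 - 0^{2}} \left(-118\right) = \frac{1}{10 + 0 - 0} \left(-118\right) = \frac{1}{10 + 0 + 0} \left(-118\right) = \frac{1}{10} \left(-118\right) = - \frac{59}{5}$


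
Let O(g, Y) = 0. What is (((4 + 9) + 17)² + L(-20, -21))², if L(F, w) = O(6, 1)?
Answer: 810000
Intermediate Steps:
L(F, w) = 0
(((4 + 9) + 17)² + L(-20, -21))² = (((4 + 9) + 17)² + 0)² = ((13 + 17)² + 0)² = (30² + 0)² = (900 + 0)² = 900² = 810000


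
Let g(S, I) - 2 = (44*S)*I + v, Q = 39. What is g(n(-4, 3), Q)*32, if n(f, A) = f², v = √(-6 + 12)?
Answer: 878656 + 32*√6 ≈ 8.7873e+5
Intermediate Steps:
v = √6 ≈ 2.4495
g(S, I) = 2 + √6 + 44*I*S (g(S, I) = 2 + ((44*S)*I + √6) = 2 + (44*I*S + √6) = 2 + (√6 + 44*I*S) = 2 + √6 + 44*I*S)
g(n(-4, 3), Q)*32 = (2 + √6 + 44*39*(-4)²)*32 = (2 + √6 + 44*39*16)*32 = (2 + √6 + 27456)*32 = (27458 + √6)*32 = 878656 + 32*√6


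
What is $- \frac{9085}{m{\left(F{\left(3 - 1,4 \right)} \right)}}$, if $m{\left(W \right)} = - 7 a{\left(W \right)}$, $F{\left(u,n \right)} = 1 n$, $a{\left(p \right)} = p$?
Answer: $\frac{9085}{28} \approx 324.46$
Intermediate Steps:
$F{\left(u,n \right)} = n$
$m{\left(W \right)} = - 7 W$
$- \frac{9085}{m{\left(F{\left(3 - 1,4 \right)} \right)}} = - \frac{9085}{\left(-7\right) 4} = - \frac{9085}{-28} = \left(-9085\right) \left(- \frac{1}{28}\right) = \frac{9085}{28}$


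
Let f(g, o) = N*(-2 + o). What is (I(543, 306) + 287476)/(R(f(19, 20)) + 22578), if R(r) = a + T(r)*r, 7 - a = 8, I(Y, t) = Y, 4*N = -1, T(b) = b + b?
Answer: 576038/45235 ≈ 12.734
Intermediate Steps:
T(b) = 2*b
N = -¼ (N = (¼)*(-1) = -¼ ≈ -0.25000)
f(g, o) = ½ - o/4 (f(g, o) = -(-2 + o)/4 = ½ - o/4)
a = -1 (a = 7 - 1*8 = 7 - 8 = -1)
R(r) = -1 + 2*r² (R(r) = -1 + (2*r)*r = -1 + 2*r²)
(I(543, 306) + 287476)/(R(f(19, 20)) + 22578) = (543 + 287476)/((-1 + 2*(½ - ¼*20)²) + 22578) = 288019/((-1 + 2*(½ - 5)²) + 22578) = 288019/((-1 + 2*(-9/2)²) + 22578) = 288019/((-1 + 2*(81/4)) + 22578) = 288019/((-1 + 81/2) + 22578) = 288019/(79/2 + 22578) = 288019/(45235/2) = 288019*(2/45235) = 576038/45235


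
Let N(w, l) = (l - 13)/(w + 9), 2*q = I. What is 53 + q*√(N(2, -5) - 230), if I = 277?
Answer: 53 + 1939*I*√143/11 ≈ 53.0 + 2107.9*I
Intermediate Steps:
q = 277/2 (q = (½)*277 = 277/2 ≈ 138.50)
N(w, l) = (-13 + l)/(9 + w)
53 + q*√(N(2, -5) - 230) = 53 + 277*√((-13 - 5)/(9 + 2) - 230)/2 = 53 + 277*√(-18/11 - 230)/2 = 53 + 277*√(-2548/11)/2 = 53 + 277*(14*I*√143/11)/2 = 53 + 1939*I*√143/11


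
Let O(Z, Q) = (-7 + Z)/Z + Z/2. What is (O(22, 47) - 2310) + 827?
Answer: -32369/22 ≈ -1471.3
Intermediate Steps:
O(Z, Q) = Z/2 + (-7 + Z)/Z (O(Z, Q) = (-7 + Z)/Z + Z*(½) = (-7 + Z)/Z + Z/2 = Z/2 + (-7 + Z)/Z)
(O(22, 47) - 2310) + 827 = ((1 + (½)*22 - 7/22) - 2310) + 827 = ((1 + 11 - 7*1/22) - 2310) + 827 = ((1 + 11 - 7/22) - 2310) + 827 = (257/22 - 2310) + 827 = -50563/22 + 827 = -32369/22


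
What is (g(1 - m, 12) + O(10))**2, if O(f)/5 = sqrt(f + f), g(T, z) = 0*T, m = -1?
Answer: 500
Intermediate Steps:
g(T, z) = 0
O(f) = 5*sqrt(2)*sqrt(f) (O(f) = 5*sqrt(f + f) = 5*sqrt(2*f) = 5*(sqrt(2)*sqrt(f)) = 5*sqrt(2)*sqrt(f))
(g(1 - m, 12) + O(10))**2 = (0 + 5*sqrt(2)*sqrt(10))**2 = (0 + 10*sqrt(5))**2 = (10*sqrt(5))**2 = 500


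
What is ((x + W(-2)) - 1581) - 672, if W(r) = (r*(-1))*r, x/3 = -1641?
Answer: -7180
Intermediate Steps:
x = -4923 (x = 3*(-1641) = -4923)
W(r) = -r² (W(r) = (-r)*r = -r²)
((x + W(-2)) - 1581) - 672 = ((-4923 - 1*(-2)²) - 1581) - 672 = ((-4923 - 1*4) - 1581) - 672 = ((-4923 - 4) - 1581) - 672 = (-4927 - 1581) - 672 = -6508 - 672 = -7180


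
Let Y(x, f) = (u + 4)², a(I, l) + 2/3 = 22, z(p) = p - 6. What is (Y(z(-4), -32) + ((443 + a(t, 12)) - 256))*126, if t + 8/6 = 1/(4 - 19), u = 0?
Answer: 28266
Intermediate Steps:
z(p) = -6 + p
t = -7/5 (t = -4/3 + 1/(4 - 19) = -4/3 + 1/(-15) = -4/3 - 1/15 = -7/5 ≈ -1.4000)
a(I, l) = 64/3 (a(I, l) = -⅔ + 22 = 64/3)
Y(x, f) = 16 (Y(x, f) = (0 + 4)² = 4² = 16)
(Y(z(-4), -32) + ((443 + a(t, 12)) - 256))*126 = (16 + ((443 + 64/3) - 256))*126 = (16 + (1393/3 - 256))*126 = (16 + 625/3)*126 = (673/3)*126 = 28266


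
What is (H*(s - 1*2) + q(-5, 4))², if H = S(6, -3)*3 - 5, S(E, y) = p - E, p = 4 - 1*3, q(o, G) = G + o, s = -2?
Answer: 6241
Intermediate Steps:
p = 1 (p = 4 - 3 = 1)
S(E, y) = 1 - E
H = -20 (H = (1 - 1*6)*3 - 5 = (1 - 6)*3 - 5 = -5*3 - 5 = -15 - 5 = -20)
(H*(s - 1*2) + q(-5, 4))² = (-20*(-2 - 1*2) + (4 - 5))² = (-20*(-2 - 2) - 1)² = (-20*(-4) - 1)² = (80 - 1)² = 79² = 6241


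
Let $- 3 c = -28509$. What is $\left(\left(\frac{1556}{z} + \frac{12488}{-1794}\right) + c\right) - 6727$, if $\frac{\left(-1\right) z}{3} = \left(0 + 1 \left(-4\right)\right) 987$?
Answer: $\frac{2451654547}{885339} \approx 2769.2$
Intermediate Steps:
$c = 9503$ ($c = \left(- \frac{1}{3}\right) \left(-28509\right) = 9503$)
$z = 11844$ ($z = - 3 \left(0 + 1 \left(-4\right)\right) 987 = - 3 \left(0 - 4\right) 987 = - 3 \left(\left(-4\right) 987\right) = \left(-3\right) \left(-3948\right) = 11844$)
$\left(\left(\frac{1556}{z} + \frac{12488}{-1794}\right) + c\right) - 6727 = \left(\left(\frac{1556}{11844} + \frac{12488}{-1794}\right) + 9503\right) - 6727 = \left(\left(1556 \cdot \frac{1}{11844} + 12488 \left(- \frac{1}{1794}\right)\right) + 9503\right) - 6727 = \left(\left(\frac{389}{2961} - \frac{6244}{897}\right) + 9503\right) - 6727 = \left(- \frac{6046517}{885339} + 9503\right) - 6727 = \frac{8407330000}{885339} - 6727 = \frac{2451654547}{885339}$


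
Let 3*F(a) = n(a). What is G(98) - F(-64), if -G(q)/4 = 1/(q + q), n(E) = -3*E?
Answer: -3137/49 ≈ -64.020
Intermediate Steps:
G(q) = -2/q (G(q) = -4/(q + q) = -4*1/(2*q) = -2/q)
F(a) = -a (F(a) = (-3*a)/3 = -a)
G(98) - F(-64) = -2/98 - (-1)*(-64) = -2*1/98 - 1*64 = -1/49 - 64 = -3137/49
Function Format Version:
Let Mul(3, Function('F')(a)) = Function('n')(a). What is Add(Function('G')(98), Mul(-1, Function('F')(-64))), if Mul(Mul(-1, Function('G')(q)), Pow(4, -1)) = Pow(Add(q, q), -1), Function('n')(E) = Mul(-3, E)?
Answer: Rational(-3137, 49) ≈ -64.020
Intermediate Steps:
Function('G')(q) = Mul(-2, Pow(q, -1)) (Function('G')(q) = Mul(-4, Pow(Add(q, q), -1)) = Mul(-4, Pow(Mul(2, q), -1)) = Mul(-4, Mul(Rational(1, 2), Pow(q, -1))) = Mul(-2, Pow(q, -1)))
Function('F')(a) = Mul(-1, a) (Function('F')(a) = Mul(Rational(1, 3), Mul(-3, a)) = Mul(-1, a))
Add(Function('G')(98), Mul(-1, Function('F')(-64))) = Add(Mul(-2, Pow(98, -1)), Mul(-1, Mul(-1, -64))) = Add(Mul(-2, Rational(1, 98)), Mul(-1, 64)) = Add(Rational(-1, 49), -64) = Rational(-3137, 49)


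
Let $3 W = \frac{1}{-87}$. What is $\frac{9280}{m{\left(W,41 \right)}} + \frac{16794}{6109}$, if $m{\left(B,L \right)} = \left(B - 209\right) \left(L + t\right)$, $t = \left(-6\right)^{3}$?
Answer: $\frac{17511620922}{5831804125} \approx 3.0028$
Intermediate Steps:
$t = -216$
$W = - \frac{1}{261}$ ($W = \frac{1}{3 \left(-87\right)} = \frac{1}{3} \left(- \frac{1}{87}\right) = - \frac{1}{261} \approx -0.0038314$)
$m{\left(B,L \right)} = \left(-216 + L\right) \left(-209 + B\right)$ ($m{\left(B,L \right)} = \left(B - 209\right) \left(L - 216\right) = \left(-209 + B\right) \left(-216 + L\right) = \left(-216 + L\right) \left(-209 + B\right)$)
$\frac{9280}{m{\left(W,41 \right)}} + \frac{16794}{6109} = \frac{9280}{45144 - - \frac{24}{29} - 8569 - \frac{41}{261}} + \frac{16794}{6109} = \frac{9280}{45144 + \frac{24}{29} - 8569 - \frac{41}{261}} + 16794 \cdot \frac{1}{6109} = \frac{9280}{\frac{9546250}{261}} + \frac{16794}{6109} = 9280 \cdot \frac{261}{9546250} + \frac{16794}{6109} = \frac{242208}{954625} + \frac{16794}{6109} = \frac{17511620922}{5831804125}$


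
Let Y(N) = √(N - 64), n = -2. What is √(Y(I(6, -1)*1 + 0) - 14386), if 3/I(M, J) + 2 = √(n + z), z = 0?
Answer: √(-14386 + √((131 - 64*I*√2)/(-2 + I*√2))) ≈ 0.0336 - 119.94*I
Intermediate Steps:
I(M, J) = 3/(-2 + I*√2) (I(M, J) = 3/(-2 + √(-2 + 0)) = 3/(-2 + √(-2)) = 3/(-2 + I*√2))
Y(N) = √(-64 + N)
√(Y(I(6, -1)*1 + 0) - 14386) = √(√(-64 + ((-1 - I*√2/2)*1 + 0)) - 14386) = √(√(-64 + ((-1 - I*√2/2) + 0)) - 14386) = √(√(-64 + (-1 - I*√2/2)) - 14386) = √(√(-65 - I*√2/2) - 14386) = √(-14386 + √(-65 - I*√2/2))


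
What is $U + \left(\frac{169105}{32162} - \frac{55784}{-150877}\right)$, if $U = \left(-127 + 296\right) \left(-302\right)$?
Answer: $- \frac{247634896824719}{4852506074} \approx -51032.0$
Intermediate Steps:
$U = -51038$ ($U = 169 \left(-302\right) = -51038$)
$U + \left(\frac{169105}{32162} - \frac{55784}{-150877}\right) = -51038 + \left(\frac{169105}{32162} - \frac{55784}{-150877}\right) = -51038 + \left(169105 \cdot \frac{1}{32162} - - \frac{55784}{150877}\right) = -51038 + \left(\frac{169105}{32162} + \frac{55784}{150877}\right) = -51038 + \frac{27308180093}{4852506074} = - \frac{247634896824719}{4852506074}$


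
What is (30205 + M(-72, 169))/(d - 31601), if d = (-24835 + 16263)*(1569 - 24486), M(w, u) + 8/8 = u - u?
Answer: 30204/196412923 ≈ 0.00015378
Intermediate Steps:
M(w, u) = -1 (M(w, u) = -1 + (u - u) = -1 + 0 = -1)
d = 196444524 (d = -8572*(-22917) = 196444524)
(30205 + M(-72, 169))/(d - 31601) = (30205 - 1)/(196444524 - 31601) = 30204/196412923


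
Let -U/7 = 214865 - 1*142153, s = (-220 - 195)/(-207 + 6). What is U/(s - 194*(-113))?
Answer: -102305784/4406737 ≈ -23.216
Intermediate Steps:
s = 415/201 (s = -415/(-201) = -415*(-1/201) = 415/201 ≈ 2.0647)
U = -508984 (U = -7*(214865 - 1*142153) = -7*(214865 - 142153) = -7*72712 = -508984)
U/(s - 194*(-113)) = -508984/(415/201 - 194*(-113)) = -508984/(415/201 + 21922) = -508984/4406737/201 = -508984*201/4406737 = -102305784/4406737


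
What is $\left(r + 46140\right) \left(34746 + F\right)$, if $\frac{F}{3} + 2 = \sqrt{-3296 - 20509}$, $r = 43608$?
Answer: $3117845520 + 18577836 i \sqrt{5} \approx 3.1178 \cdot 10^{9} + 4.1541 \cdot 10^{7} i$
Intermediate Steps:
$F = -6 + 207 i \sqrt{5}$ ($F = -6 + 3 \sqrt{-3296 - 20509} = -6 + 3 \sqrt{-23805} = -6 + 3 \cdot 69 i \sqrt{5} = -6 + 207 i \sqrt{5} \approx -6.0 + 462.87 i$)
$\left(r + 46140\right) \left(34746 + F\right) = \left(43608 + 46140\right) \left(34746 - \left(6 - 207 i \sqrt{5}\right)\right) = 89748 \left(34740 + 207 i \sqrt{5}\right) = 3117845520 + 18577836 i \sqrt{5}$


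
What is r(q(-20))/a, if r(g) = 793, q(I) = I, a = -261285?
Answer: -793/261285 ≈ -0.0030350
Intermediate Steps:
r(q(-20))/a = 793/(-261285) = 793*(-1/261285) = -793/261285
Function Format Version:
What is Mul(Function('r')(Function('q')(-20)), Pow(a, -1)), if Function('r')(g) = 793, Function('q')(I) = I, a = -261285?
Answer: Rational(-793, 261285) ≈ -0.0030350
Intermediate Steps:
Mul(Function('r')(Function('q')(-20)), Pow(a, -1)) = Mul(793, Pow(-261285, -1)) = Mul(793, Rational(-1, 261285)) = Rational(-793, 261285)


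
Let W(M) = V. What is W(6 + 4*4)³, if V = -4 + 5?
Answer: 1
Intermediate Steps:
V = 1
W(M) = 1
W(6 + 4*4)³ = 1³ = 1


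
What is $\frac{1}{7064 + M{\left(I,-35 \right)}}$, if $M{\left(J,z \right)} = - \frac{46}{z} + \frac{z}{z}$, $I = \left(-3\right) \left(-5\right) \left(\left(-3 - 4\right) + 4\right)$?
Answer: $\frac{35}{247321} \approx 0.00014152$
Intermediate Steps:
$I = -45$ ($I = 15 \left(\left(-3 - 4\right) + 4\right) = 15 \left(-7 + 4\right) = 15 \left(-3\right) = -45$)
$M{\left(J,z \right)} = 1 - \frac{46}{z}$ ($M{\left(J,z \right)} = - \frac{46}{z} + 1 = 1 - \frac{46}{z}$)
$\frac{1}{7064 + M{\left(I,-35 \right)}} = \frac{1}{7064 + \frac{-46 - 35}{-35}} = \frac{1}{7064 - - \frac{81}{35}} = \frac{1}{7064 + \frac{81}{35}} = \frac{1}{\frac{247321}{35}} = \frac{35}{247321}$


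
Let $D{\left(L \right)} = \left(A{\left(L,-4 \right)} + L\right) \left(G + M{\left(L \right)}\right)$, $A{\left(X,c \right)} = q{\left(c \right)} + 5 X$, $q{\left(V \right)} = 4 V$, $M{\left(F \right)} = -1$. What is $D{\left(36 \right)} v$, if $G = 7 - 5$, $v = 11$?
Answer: $2200$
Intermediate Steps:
$G = 2$
$A{\left(X,c \right)} = 4 c + 5 X$
$D{\left(L \right)} = -16 + 6 L$ ($D{\left(L \right)} = \left(\left(4 \left(-4\right) + 5 L\right) + L\right) \left(2 - 1\right) = \left(\left(-16 + 5 L\right) + L\right) 1 = \left(-16 + 6 L\right) 1 = -16 + 6 L$)
$D{\left(36 \right)} v = \left(-16 + 6 \cdot 36\right) 11 = \left(-16 + 216\right) 11 = 200 \cdot 11 = 2200$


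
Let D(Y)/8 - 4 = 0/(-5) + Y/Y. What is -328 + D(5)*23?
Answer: 592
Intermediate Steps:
D(Y) = 40 (D(Y) = 32 + 8*(0/(-5) + Y/Y) = 32 + 8*(0*(-1/5) + 1) = 32 + 8*(0 + 1) = 32 + 8*1 = 32 + 8 = 40)
-328 + D(5)*23 = -328 + 40*23 = -328 + 920 = 592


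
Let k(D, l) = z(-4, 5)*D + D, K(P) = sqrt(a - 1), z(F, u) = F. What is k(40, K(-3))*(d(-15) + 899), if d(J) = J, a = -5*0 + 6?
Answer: -106080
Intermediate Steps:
a = 6 (a = 0 + 6 = 6)
K(P) = sqrt(5) (K(P) = sqrt(6 - 1) = sqrt(5))
k(D, l) = -3*D (k(D, l) = -4*D + D = -3*D)
k(40, K(-3))*(d(-15) + 899) = (-3*40)*(-15 + 899) = -120*884 = -106080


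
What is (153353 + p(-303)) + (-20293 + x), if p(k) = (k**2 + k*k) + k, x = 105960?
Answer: 422335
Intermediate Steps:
p(k) = k + 2*k**2 (p(k) = (k**2 + k**2) + k = 2*k**2 + k = k + 2*k**2)
(153353 + p(-303)) + (-20293 + x) = (153353 - 303*(1 + 2*(-303))) + (-20293 + 105960) = (153353 - 303*(1 - 606)) + 85667 = (153353 - 303*(-605)) + 85667 = (153353 + 183315) + 85667 = 336668 + 85667 = 422335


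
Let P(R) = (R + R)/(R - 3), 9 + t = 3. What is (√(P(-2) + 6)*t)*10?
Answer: -12*√170 ≈ -156.46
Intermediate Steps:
t = -6 (t = -9 + 3 = -6)
P(R) = 2*R/(-3 + R) (P(R) = (2*R)/(-3 + R) = 2*R/(-3 + R))
(√(P(-2) + 6)*t)*10 = (√(2*(-2)/(-3 - 2) + 6)*(-6))*10 = (√(2*(-2)/(-5) + 6)*(-6))*10 = (√(2*(-2)*(-⅕) + 6)*(-6))*10 = (√(⅘ + 6)*(-6))*10 = (√(34/5)*(-6))*10 = ((√170/5)*(-6))*10 = -6*√170/5*10 = -12*√170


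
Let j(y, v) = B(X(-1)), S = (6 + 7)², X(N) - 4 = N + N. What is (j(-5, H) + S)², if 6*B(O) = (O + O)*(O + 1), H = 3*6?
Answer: 29241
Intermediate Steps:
X(N) = 4 + 2*N (X(N) = 4 + (N + N) = 4 + 2*N)
H = 18
B(O) = O*(1 + O)/3 (B(O) = ((O + O)*(O + 1))/6 = ((2*O)*(1 + O))/6 = (2*O*(1 + O))/6 = O*(1 + O)/3)
S = 169 (S = 13² = 169)
j(y, v) = 2 (j(y, v) = (4 + 2*(-1))*(1 + (4 + 2*(-1)))/3 = (4 - 2)*(1 + (4 - 2))/3 = (⅓)*2*(1 + 2) = (⅓)*2*3 = 2)
(j(-5, H) + S)² = (2 + 169)² = 171² = 29241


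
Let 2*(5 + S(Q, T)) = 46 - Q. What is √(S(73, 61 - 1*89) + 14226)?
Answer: √56830/2 ≈ 119.20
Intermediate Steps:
S(Q, T) = 18 - Q/2 (S(Q, T) = -5 + (46 - Q)/2 = -5 + (23 - Q/2) = 18 - Q/2)
√(S(73, 61 - 1*89) + 14226) = √((18 - ½*73) + 14226) = √((18 - 73/2) + 14226) = √(-37/2 + 14226) = √(28415/2) = √56830/2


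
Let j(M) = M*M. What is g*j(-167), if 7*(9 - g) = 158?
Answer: -2649455/7 ≈ -3.7849e+5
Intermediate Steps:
j(M) = M²
g = -95/7 (g = 9 - ⅐*158 = 9 - 158/7 = -95/7 ≈ -13.571)
g*j(-167) = -95/7*(-167)² = -95/7*27889 = -2649455/7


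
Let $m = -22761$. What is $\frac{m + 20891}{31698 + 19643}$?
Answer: $- \frac{1870}{51341} \approx -0.036423$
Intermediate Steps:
$\frac{m + 20891}{31698 + 19643} = \frac{-22761 + 20891}{31698 + 19643} = - \frac{1870}{51341}$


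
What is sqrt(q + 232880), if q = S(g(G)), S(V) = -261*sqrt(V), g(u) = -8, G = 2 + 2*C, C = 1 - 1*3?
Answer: sqrt(232880 - 522*I*sqrt(2)) ≈ 482.58 - 0.7649*I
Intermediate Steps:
C = -2 (C = 1 - 3 = -2)
G = -2 (G = 2 + 2*(-2) = 2 - 4 = -2)
q = -522*I*sqrt(2) ≈ -738.22*I
sqrt(q + 232880) = sqrt(-522*I*sqrt(2) + 232880) = sqrt(232880 - 522*I*sqrt(2))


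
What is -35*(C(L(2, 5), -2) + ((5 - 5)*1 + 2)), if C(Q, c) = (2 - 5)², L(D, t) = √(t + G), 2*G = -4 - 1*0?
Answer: -385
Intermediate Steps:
G = -2 (G = (-4 - 1*0)/2 = (-4 + 0)/2 = (½)*(-4) = -2)
L(D, t) = √(-2 + t) (L(D, t) = √(t - 2) = √(-2 + t))
C(Q, c) = 9 (C(Q, c) = (-3)² = 9)
-35*(C(L(2, 5), -2) + ((5 - 5)*1 + 2)) = -35*(9 + ((5 - 5)*1 + 2)) = -35*(9 + (0*1 + 2)) = -35*(9 + (0 + 2)) = -35*(9 + 2) = -35*11 = -385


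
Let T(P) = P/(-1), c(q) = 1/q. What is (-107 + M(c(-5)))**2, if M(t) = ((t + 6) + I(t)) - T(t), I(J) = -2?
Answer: 267289/25 ≈ 10692.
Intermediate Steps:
c(q) = 1/q
T(P) = -P (T(P) = P*(-1) = -P)
M(t) = 4 + 2*t (M(t) = ((t + 6) - 2) - (-1)*t = ((6 + t) - 2) + t = (4 + t) + t = 4 + 2*t)
(-107 + M(c(-5)))**2 = (-107 + (4 + 2/(-5)))**2 = (-107 + (4 + 2*(-1/5)))**2 = (-107 + (4 - 2/5))**2 = (-107 + 18/5)**2 = (-517/5)**2 = 267289/25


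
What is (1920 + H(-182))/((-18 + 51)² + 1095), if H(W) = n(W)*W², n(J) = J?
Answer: -753331/273 ≈ -2759.5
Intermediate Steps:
H(W) = W³ (H(W) = W*W² = W³)
(1920 + H(-182))/((-18 + 51)² + 1095) = (1920 + (-182)³)/((-18 + 51)² + 1095) = (1920 - 6028568)/(33² + 1095) = -6026648/(1089 + 1095) = -6026648/2184 = -6026648*1/2184 = -753331/273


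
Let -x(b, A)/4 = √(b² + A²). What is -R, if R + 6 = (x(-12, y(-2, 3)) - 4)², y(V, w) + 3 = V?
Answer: -3130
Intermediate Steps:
y(V, w) = -3 + V
x(b, A) = -4*√(A² + b²) (x(b, A) = -4*√(b² + A²) = -4*√(A² + b²))
R = 3130 (R = -6 + (-4*√((-3 - 2)² + (-12)²) - 4)² = -6 + (-4*√((-5)² + 144) - 4)² = -6 + (-4*√(25 + 144) - 4)² = -6 + (-4*√169 - 4)² = -6 + (-4*13 - 4)² = -6 + (-52 - 4)² = -6 + (-56)² = -6 + 3136 = 3130)
-R = -1*3130 = -3130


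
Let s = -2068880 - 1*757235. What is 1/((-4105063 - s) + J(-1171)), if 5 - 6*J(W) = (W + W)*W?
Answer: -2/3472055 ≈ -5.7603e-7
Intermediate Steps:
J(W) = 5/6 - W**2/3 (J(W) = 5/6 - (W + W)*W/6 = 5/6 - 2*W*W/6 = 5/6 - W**2/3)
s = -2826115 (s = -2068880 - 757235 = -2826115)
1/((-4105063 - s) + J(-1171)) = 1/((-4105063 - 1*(-2826115)) + (5/6 - 1/3*(-1171)**2)) = 1/((-4105063 + 2826115) + (5/6 - 1/3*1371241)) = 1/(-1278948 + (5/6 - 1371241/3)) = 1/(-1278948 - 914159/2) = 1/(-3472055/2) = -2/3472055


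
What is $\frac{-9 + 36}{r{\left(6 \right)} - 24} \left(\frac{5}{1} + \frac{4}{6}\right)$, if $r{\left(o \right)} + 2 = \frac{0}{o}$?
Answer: $- \frac{153}{26} \approx -5.8846$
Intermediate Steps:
$r{\left(o \right)} = -2$ ($r{\left(o \right)} = -2 + \frac{0}{o} = -2 + 0 = -2$)
$\frac{-9 + 36}{r{\left(6 \right)} - 24} \left(\frac{5}{1} + \frac{4}{6}\right) = \frac{-9 + 36}{-2 - 24} \left(\frac{5}{1} + \frac{4}{6}\right) = \frac{27}{-26} \left(5 \cdot 1 + 4 \cdot \frac{1}{6}\right) = 27 \left(- \frac{1}{26}\right) \left(5 + \frac{2}{3}\right) = \left(- \frac{27}{26}\right) \frac{17}{3} = - \frac{153}{26}$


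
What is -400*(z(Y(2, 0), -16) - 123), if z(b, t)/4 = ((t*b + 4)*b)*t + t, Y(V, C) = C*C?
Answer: 74800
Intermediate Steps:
Y(V, C) = C²
z(b, t) = 4*t + 4*b*t*(4 + b*t) (z(b, t) = 4*(((t*b + 4)*b)*t + t) = 4*(((b*t + 4)*b)*t + t) = 4*(((4 + b*t)*b)*t + t) = 4*((b*(4 + b*t))*t + t) = 4*(b*t*(4 + b*t) + t) = 4*(t + b*t*(4 + b*t)) = 4*t + 4*b*t*(4 + b*t))
-400*(z(Y(2, 0), -16) - 123) = -400*(4*(-16)*(1 + 4*0² - 16*(0²)²) - 123) = -400*(4*(-16)*(1 + 4*0 - 16*0²) - 123) = -400*(4*(-16)*(1 + 0 - 16*0) - 123) = -400*(4*(-16)*(1 + 0 + 0) - 123) = -400*(4*(-16)*1 - 123) = -400*(-64 - 123) = -400*(-187) = 74800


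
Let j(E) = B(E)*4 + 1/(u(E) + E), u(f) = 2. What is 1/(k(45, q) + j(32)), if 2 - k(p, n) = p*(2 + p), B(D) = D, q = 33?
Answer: -34/67489 ≈ -0.00050379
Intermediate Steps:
k(p, n) = 2 - p*(2 + p)
j(E) = 1/(2 + E) + 4*E (j(E) = E*4 + 1/(2 + E) = 4*E + 1/(2 + E) = 1/(2 + E) + 4*E)
1/(k(45, q) + j(32)) = 1/((2 - 1*45² - 2*45) + (1 + 4*32² + 8*32)/(2 + 32)) = 1/((2 - 1*2025 - 90) + (1 + 4*1024 + 256)/34) = 1/((2 - 2025 - 90) + (1 + 4096 + 256)/34) = 1/(-2113 + (1/34)*4353) = 1/(-2113 + 4353/34) = 1/(-67489/34) = -34/67489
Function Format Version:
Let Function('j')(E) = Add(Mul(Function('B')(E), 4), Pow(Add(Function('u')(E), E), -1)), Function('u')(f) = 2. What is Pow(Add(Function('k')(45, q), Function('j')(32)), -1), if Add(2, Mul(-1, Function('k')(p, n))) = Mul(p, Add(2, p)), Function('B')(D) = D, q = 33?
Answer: Rational(-34, 67489) ≈ -0.00050379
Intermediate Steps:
Function('k')(p, n) = Add(2, Mul(-1, p, Add(2, p))) (Function('k')(p, n) = Add(2, Mul(-1, Mul(p, Add(2, p)))) = Add(2, Mul(-1, p, Add(2, p))))
Function('j')(E) = Add(Pow(Add(2, E), -1), Mul(4, E)) (Function('j')(E) = Add(Mul(E, 4), Pow(Add(2, E), -1)) = Add(Mul(4, E), Pow(Add(2, E), -1)) = Add(Pow(Add(2, E), -1), Mul(4, E)))
Pow(Add(Function('k')(45, q), Function('j')(32)), -1) = Pow(Add(Add(2, Mul(-1, Pow(45, 2)), Mul(-2, 45)), Mul(Pow(Add(2, 32), -1), Add(1, Mul(4, Pow(32, 2)), Mul(8, 32)))), -1) = Pow(Add(Add(2, Mul(-1, 2025), -90), Mul(Pow(34, -1), Add(1, Mul(4, 1024), 256))), -1) = Pow(Add(Add(2, -2025, -90), Mul(Rational(1, 34), Add(1, 4096, 256))), -1) = Pow(Add(-2113, Mul(Rational(1, 34), 4353)), -1) = Pow(Add(-2113, Rational(4353, 34)), -1) = Pow(Rational(-67489, 34), -1) = Rational(-34, 67489)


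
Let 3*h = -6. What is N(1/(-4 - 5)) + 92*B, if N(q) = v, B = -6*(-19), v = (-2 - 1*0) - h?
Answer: 10488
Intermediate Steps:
h = -2 (h = (1/3)*(-6) = -2)
v = 0 (v = (-2 - 1*0) - 1*(-2) = (-2 + 0) + 2 = -2 + 2 = 0)
B = 114
N(q) = 0
N(1/(-4 - 5)) + 92*B = 0 + 92*114 = 0 + 10488 = 10488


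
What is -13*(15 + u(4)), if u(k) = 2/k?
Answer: -403/2 ≈ -201.50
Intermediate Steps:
-13*(15 + u(4)) = -13*(15 + 2/4) = -13*(15 + 2*(1/4)) = -13*(15 + 1/2) = -13*31/2 = -403/2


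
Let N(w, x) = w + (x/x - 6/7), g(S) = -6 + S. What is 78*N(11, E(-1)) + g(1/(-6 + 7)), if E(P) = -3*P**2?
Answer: 6049/7 ≈ 864.14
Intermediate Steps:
N(w, x) = 1/7 + w (N(w, x) = w + (1 - 6*1/7) = w + (1 - 6/7) = w + 1/7 = 1/7 + w)
78*N(11, E(-1)) + g(1/(-6 + 7)) = 78*(1/7 + 11) + (-6 + 1/(-6 + 7)) = 78*(78/7) + (-6 + 1/1) = 6084/7 + (-6 + 1) = 6084/7 - 5 = 6049/7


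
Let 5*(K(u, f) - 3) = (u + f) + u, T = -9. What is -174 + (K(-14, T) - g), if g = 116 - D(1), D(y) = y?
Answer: -1467/5 ≈ -293.40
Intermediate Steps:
g = 115 (g = 116 - 1*1 = 116 - 1 = 115)
K(u, f) = 3 + f/5 + 2*u/5 (K(u, f) = 3 + ((u + f) + u)/5 = 3 + ((f + u) + u)/5 = 3 + (f + 2*u)/5 = 3 + (f/5 + 2*u/5) = 3 + f/5 + 2*u/5)
-174 + (K(-14, T) - g) = -174 + ((3 + (1/5)*(-9) + (2/5)*(-14)) - 1*115) = -174 + ((3 - 9/5 - 28/5) - 115) = -174 + (-22/5 - 115) = -174 - 597/5 = -1467/5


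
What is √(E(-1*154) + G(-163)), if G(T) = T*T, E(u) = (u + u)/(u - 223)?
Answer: √3776341517/377 ≈ 163.00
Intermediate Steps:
E(u) = 2*u/(-223 + u) (E(u) = (2*u)/(-223 + u) = 2*u/(-223 + u))
G(T) = T²
√(E(-1*154) + G(-163)) = √(2*(-1*154)/(-223 - 1*154) + (-163)²) = √(2*(-154)/(-223 - 154) + 26569) = √(2*(-154)/(-377) + 26569) = √(2*(-154)*(-1/377) + 26569) = √(308/377 + 26569) = √(10016821/377) = √3776341517/377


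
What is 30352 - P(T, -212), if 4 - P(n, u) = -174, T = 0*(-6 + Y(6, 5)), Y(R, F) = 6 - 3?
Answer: 30174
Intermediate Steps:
Y(R, F) = 3
T = 0 (T = 0*(-6 + 3) = 0*(-3) = 0)
P(n, u) = 178 (P(n, u) = 4 - 1*(-174) = 4 + 174 = 178)
30352 - P(T, -212) = 30352 - 1*178 = 30352 - 178 = 30174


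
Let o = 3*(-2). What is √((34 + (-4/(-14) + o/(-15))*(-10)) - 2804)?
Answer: I*√136066/7 ≈ 52.696*I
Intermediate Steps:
o = -6
√((34 + (-4/(-14) + o/(-15))*(-10)) - 2804) = √((34 + (-4/(-14) - 6/(-15))*(-10)) - 2804) = √((34 + (-4*(-1/14) - 6*(-1/15))*(-10)) - 2804) = √((34 + (2/7 + ⅖)*(-10)) - 2804) = √((34 + (24/35)*(-10)) - 2804) = √((34 - 48/7) - 2804) = √(190/7 - 2804) = √(-19438/7) = I*√136066/7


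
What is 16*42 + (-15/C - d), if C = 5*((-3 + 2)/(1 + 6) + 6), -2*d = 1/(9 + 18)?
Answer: 1486715/2214 ≈ 671.51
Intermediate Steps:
d = -1/54 (d = -1/(2*(9 + 18)) = -½/27 = -½*1/27 = -1/54 ≈ -0.018519)
C = 205/7 (C = 5*(-1/7 + 6) = 5*(-1*⅐ + 6) = 5*(-⅐ + 6) = 5*(41/7) = 205/7 ≈ 29.286)
16*42 + (-15/C - d) = 16*42 + (-15/205/7 - 1*(-1/54)) = 672 + (-15*7/205 + 1/54) = 672 + (-21/41 + 1/54) = 672 - 1093/2214 = 1486715/2214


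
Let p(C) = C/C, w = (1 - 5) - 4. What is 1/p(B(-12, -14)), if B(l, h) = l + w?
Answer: 1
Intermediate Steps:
w = -8 (w = -4 - 4 = -8)
B(l, h) = -8 + l (B(l, h) = l - 8 = -8 + l)
p(C) = 1
1/p(B(-12, -14)) = 1/1 = 1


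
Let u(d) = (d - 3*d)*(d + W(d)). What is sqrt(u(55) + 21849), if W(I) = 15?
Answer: sqrt(14149) ≈ 118.95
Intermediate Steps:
u(d) = -2*d*(15 + d) (u(d) = (d - 3*d)*(d + 15) = (-2*d)*(15 + d) = -2*d*(15 + d))
sqrt(u(55) + 21849) = sqrt(-2*55*(15 + 55) + 21849) = sqrt(-2*55*70 + 21849) = sqrt(-7700 + 21849) = sqrt(14149)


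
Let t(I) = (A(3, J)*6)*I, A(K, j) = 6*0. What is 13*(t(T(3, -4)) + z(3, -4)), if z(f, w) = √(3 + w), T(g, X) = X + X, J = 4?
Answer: 13*I ≈ 13.0*I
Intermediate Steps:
T(g, X) = 2*X
A(K, j) = 0
t(I) = 0 (t(I) = (0*6)*I = 0*I = 0)
13*(t(T(3, -4)) + z(3, -4)) = 13*(0 + √(3 - 4)) = 13*(0 + √(-1)) = 13*(0 + I) = 13*I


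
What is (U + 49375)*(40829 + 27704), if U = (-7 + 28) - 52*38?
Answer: 3249834860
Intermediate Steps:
U = -1955 (U = 21 - 1976 = -1955)
(U + 49375)*(40829 + 27704) = (-1955 + 49375)*(40829 + 27704) = 47420*68533 = 3249834860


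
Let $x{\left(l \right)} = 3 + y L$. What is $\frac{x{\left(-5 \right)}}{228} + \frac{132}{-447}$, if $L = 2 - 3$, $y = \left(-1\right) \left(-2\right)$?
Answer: $- \frac{9883}{33972} \approx -0.29092$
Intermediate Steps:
$y = 2$
$L = -1$
$x{\left(l \right)} = 1$ ($x{\left(l \right)} = 3 + 2 \left(-1\right) = 3 - 2 = 1$)
$\frac{x{\left(-5 \right)}}{228} + \frac{132}{-447} = 1 \cdot \frac{1}{228} + \frac{132}{-447} = 1 \cdot \frac{1}{228} + 132 \left(- \frac{1}{447}\right) = \frac{1}{228} - \frac{44}{149} = - \frac{9883}{33972}$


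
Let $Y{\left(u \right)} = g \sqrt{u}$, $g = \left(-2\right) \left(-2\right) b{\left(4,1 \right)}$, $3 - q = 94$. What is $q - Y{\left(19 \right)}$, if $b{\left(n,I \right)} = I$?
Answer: $-91 - 4 \sqrt{19} \approx -108.44$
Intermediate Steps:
$q = -91$ ($q = 3 - 94 = -91$)
$g = 4$ ($g = \left(-2\right) \left(-2\right) 1 = 4 \cdot 1 = 4$)
$Y{\left(u \right)} = 4 \sqrt{u}$
$q - Y{\left(19 \right)} = -91 - 4 \sqrt{19}$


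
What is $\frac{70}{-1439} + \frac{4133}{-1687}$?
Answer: $- \frac{6065477}{2427593} \approx -2.4986$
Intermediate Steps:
$\frac{70}{-1439} + \frac{4133}{-1687} = 70 \left(- \frac{1}{1439}\right) + 4133 \left(- \frac{1}{1687}\right) = - \frac{70}{1439} - \frac{4133}{1687} = - \frac{6065477}{2427593}$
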